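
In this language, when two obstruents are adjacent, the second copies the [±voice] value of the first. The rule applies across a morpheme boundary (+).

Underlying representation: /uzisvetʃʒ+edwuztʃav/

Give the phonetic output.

[uzisfetʃʃ+edwuzdʒav]

/v/ after /s/ (voiceless) → [f]
/ʒ/ after /tʃ/ (voiceless) → [ʃ]
/tʃ/ after /z/ (voiced) → [dʒ]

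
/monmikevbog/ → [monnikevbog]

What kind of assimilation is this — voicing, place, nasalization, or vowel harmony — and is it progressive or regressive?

/m/→[n].
Each target copies a feature from the preceding segment, so the direction is progressive.

place assimilation, progressive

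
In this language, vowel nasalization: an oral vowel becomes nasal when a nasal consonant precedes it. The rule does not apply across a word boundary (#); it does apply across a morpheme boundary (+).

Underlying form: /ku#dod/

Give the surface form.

no segment meets the rule's conditions; no change.

[ku#dod]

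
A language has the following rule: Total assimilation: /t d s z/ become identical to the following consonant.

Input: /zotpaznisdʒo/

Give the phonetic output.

/t/ before /p/ → [p] (total assimilation)
/z/ before /n/ → [n] (total assimilation)
/s/ before /dʒ/ → [dʒ] (total assimilation)

[zoppannidʒdʒo]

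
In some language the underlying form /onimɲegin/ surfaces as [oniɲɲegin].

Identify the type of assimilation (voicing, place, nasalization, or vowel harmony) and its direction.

/m/→[ɲ].
Each target copies a feature from the following segment, so the direction is regressive.

place assimilation, regressive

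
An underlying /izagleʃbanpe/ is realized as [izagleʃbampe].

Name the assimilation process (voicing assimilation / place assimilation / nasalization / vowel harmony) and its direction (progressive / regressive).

/n/→[m].
Each target copies a feature from the following segment, so the direction is regressive.

place assimilation, regressive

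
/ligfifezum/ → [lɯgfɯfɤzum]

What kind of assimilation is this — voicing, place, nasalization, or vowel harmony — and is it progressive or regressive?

vowel harmony, regressive

/i/→[ɯ] /i/→[ɯ] /e/→[ɤ].
Vowels agree with the last vowel, so the harmony is regressive.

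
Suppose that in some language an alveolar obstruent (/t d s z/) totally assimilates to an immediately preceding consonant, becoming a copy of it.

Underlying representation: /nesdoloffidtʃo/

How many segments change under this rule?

1

/d/ after /s/ → [s] (total assimilation)
1 segment changes.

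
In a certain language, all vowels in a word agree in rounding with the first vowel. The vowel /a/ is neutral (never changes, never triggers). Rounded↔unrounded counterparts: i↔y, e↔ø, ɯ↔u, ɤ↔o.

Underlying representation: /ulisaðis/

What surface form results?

[ulysaðys]

/i/ harmonizes with /u/ ([+round]) → [y]
/i/ harmonizes with /u/ ([+round]) → [y]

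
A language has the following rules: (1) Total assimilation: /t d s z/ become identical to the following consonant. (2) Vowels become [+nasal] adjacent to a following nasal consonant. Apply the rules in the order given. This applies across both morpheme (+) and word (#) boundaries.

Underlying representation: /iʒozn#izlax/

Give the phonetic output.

Rule 1: /z/ before /n/ → [n] (total assimilation)
Rule 1: /z/ before /l/ → [l] (total assimilation)
After rule 1: iʒonn#illax
Rule 2: /o/ before nasal /n/ → [õ]

[iʒõnn#illax]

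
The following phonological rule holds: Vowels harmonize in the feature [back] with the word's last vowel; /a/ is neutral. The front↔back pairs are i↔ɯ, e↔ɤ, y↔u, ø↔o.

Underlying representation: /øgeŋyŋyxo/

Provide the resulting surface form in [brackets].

/ø/ harmonizes with /o/ ([+back]) → [o]
/e/ harmonizes with /o/ ([+back]) → [ɤ]
/y/ harmonizes with /o/ ([+back]) → [u]
/y/ harmonizes with /o/ ([+back]) → [u]

[ogɤŋuŋuxo]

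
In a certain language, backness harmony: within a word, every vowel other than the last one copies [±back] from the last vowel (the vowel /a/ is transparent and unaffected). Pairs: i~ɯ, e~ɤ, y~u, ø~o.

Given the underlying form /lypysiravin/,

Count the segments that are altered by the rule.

0

No segment meets the rule's conditions.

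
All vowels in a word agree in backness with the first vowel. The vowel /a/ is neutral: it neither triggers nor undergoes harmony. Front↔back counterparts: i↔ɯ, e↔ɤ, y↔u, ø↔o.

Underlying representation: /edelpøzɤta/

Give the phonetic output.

/ɤ/ harmonizes with /e/ ([-back]) → [e]

[edelpøzeta]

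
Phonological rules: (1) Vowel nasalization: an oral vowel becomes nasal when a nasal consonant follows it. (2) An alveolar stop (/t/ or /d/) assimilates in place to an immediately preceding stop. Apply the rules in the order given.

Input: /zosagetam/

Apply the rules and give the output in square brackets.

[zosagetãm]

Rule 1: /a/ before nasal /m/ → [ã]
After rule 1: zosagetãm
Rule 2: no segment meets the rule's conditions; no change.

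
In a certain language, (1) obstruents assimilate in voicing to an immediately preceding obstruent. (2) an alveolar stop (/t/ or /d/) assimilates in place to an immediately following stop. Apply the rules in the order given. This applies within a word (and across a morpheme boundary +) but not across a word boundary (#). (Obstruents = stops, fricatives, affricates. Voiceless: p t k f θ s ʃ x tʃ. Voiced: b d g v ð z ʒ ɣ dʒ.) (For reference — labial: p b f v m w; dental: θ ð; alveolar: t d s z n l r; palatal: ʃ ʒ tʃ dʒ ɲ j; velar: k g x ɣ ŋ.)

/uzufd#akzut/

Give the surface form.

Rule 1: /d/ after /f/ (voiceless) → [t]
Rule 1: /z/ after /k/ (voiceless) → [s]
After rule 1: uzuft#aksut
Rule 2: no segment meets the rule's conditions; no change.

[uzuft#aksut]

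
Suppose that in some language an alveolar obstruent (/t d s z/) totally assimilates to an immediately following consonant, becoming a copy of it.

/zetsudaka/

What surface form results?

/t/ before /s/ → [s] (total assimilation)

[zessudaka]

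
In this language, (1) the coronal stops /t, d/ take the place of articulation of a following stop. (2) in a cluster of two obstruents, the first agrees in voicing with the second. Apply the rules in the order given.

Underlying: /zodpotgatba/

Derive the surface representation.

[zoppoggabba]

Rule 1: /d/ before /p/ (labial) → [b]
Rule 1: /t/ before /g/ (velar) → [k]
Rule 1: /t/ before /b/ (labial) → [p]
After rule 1: zobpokgapba
Rule 2: /b/ before /p/ (voiceless) → [p]
Rule 2: /k/ before /g/ (voiced) → [g]
Rule 2: /p/ before /b/ (voiced) → [b]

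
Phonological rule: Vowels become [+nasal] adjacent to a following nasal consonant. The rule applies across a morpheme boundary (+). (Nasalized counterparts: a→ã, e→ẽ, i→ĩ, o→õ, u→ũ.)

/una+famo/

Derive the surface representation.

/u/ before nasal /n/ → [ũ]
/a/ before nasal /m/ → [ã]

[ũna+fãmo]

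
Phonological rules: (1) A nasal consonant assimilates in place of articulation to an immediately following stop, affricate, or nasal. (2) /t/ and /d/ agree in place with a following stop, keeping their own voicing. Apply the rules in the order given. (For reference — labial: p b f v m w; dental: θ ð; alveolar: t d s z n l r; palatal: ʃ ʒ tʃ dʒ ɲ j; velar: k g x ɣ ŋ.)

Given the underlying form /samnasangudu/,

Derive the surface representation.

[sannasaŋgudu]

Rule 1: /m/ before /n/ (alveolar) → [n]
Rule 1: /n/ before /g/ (velar) → [ŋ]
After rule 1: sannasaŋgudu
Rule 2: no segment meets the rule's conditions; no change.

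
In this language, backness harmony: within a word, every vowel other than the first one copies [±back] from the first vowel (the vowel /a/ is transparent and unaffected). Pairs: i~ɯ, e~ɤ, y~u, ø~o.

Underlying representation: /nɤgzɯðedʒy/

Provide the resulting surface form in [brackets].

[nɤgzɯðɤdʒu]

/e/ harmonizes with /ɤ/ ([+back]) → [ɤ]
/y/ harmonizes with /ɤ/ ([+back]) → [u]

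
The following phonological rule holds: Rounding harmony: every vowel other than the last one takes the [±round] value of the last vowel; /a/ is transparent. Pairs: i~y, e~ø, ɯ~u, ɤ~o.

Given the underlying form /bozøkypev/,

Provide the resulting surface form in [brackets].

/o/ harmonizes with /e/ ([-round]) → [ɤ]
/ø/ harmonizes with /e/ ([-round]) → [e]
/y/ harmonizes with /e/ ([-round]) → [i]

[bɤzekipev]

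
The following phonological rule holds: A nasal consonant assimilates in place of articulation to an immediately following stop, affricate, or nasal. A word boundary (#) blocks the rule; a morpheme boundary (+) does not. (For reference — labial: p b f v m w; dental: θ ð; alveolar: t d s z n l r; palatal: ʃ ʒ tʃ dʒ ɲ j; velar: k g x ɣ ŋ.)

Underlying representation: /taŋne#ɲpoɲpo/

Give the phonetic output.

/ŋ/ before /n/ (alveolar) → [n]
/ɲ/ before /p/ (labial) → [m]
/ɲ/ before /p/ (labial) → [m]

[tanne#mpompo]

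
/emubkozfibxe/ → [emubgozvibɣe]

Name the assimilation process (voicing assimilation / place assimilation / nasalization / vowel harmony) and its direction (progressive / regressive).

voicing assimilation, progressive

/k/→[g] /f/→[v] /x/→[ɣ].
Each target copies a feature from the preceding segment, so the direction is progressive.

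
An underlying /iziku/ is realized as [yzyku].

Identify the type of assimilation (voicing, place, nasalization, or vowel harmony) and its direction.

vowel harmony, regressive

/i/→[y] /i/→[y].
Vowels agree with the last vowel, so the harmony is regressive.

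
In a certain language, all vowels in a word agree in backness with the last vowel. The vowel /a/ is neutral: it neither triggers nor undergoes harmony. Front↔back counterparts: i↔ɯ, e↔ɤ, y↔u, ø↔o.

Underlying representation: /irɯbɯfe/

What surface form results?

/ɯ/ harmonizes with /e/ ([-back]) → [i]
/ɯ/ harmonizes with /e/ ([-back]) → [i]

[iribife]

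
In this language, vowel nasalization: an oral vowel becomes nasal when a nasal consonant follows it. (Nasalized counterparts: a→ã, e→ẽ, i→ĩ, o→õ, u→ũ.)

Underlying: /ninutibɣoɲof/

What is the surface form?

/i/ before nasal /n/ → [ĩ]
/o/ before nasal /ɲ/ → [õ]

[nĩnutibɣõɲof]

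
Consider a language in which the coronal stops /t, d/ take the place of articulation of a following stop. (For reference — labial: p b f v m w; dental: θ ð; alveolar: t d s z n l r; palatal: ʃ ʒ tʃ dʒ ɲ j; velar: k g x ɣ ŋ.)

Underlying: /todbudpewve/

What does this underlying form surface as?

/d/ before /b/ (labial) → [b]
/d/ before /p/ (labial) → [b]

[tobbubpewve]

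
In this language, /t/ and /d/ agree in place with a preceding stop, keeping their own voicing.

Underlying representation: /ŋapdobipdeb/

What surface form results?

/d/ after /p/ (labial) → [b]
/d/ after /p/ (labial) → [b]

[ŋapbobipbeb]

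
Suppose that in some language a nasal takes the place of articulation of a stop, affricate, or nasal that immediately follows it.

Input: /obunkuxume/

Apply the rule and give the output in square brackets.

[obuŋkuxume]

/n/ before /k/ (velar) → [ŋ]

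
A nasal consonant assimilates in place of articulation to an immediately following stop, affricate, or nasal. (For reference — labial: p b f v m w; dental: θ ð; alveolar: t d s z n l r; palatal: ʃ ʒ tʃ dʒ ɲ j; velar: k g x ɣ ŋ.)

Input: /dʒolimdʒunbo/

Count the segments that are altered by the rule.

2

/m/ before /dʒ/ (palatal) → [ɲ]
/n/ before /b/ (labial) → [m]
2 segments change.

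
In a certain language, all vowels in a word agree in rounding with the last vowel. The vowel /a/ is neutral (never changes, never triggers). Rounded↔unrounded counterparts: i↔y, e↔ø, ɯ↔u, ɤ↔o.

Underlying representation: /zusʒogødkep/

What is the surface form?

/u/ harmonizes with /e/ ([-round]) → [ɯ]
/o/ harmonizes with /e/ ([-round]) → [ɤ]
/ø/ harmonizes with /e/ ([-round]) → [e]

[zɯsʒɤgedkep]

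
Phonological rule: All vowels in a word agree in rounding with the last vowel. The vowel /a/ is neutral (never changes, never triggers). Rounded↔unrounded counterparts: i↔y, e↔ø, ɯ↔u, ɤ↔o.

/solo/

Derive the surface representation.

[solo]

no segment meets the rule's conditions; no change.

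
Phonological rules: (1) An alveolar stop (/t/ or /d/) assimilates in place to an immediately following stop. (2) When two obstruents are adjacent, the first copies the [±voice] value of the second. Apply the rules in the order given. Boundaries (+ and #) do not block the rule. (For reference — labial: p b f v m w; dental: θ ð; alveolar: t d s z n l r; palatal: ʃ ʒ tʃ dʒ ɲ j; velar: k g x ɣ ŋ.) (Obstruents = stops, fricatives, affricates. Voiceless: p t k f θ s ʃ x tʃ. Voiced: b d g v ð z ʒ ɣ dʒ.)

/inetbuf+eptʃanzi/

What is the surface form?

[inebbuf+eptʃanzi]

Rule 1: /t/ before /b/ (labial) → [p]
After rule 1: inepbuf+eptʃanzi
Rule 2: /p/ before /b/ (voiced) → [b]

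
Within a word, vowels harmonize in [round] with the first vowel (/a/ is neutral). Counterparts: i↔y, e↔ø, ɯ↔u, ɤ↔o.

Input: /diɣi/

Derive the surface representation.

no segment meets the rule's conditions; no change.

[diɣi]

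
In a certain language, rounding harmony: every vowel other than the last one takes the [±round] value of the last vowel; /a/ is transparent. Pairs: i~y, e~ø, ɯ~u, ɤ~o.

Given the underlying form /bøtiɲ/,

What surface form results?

[betiɲ]

/ø/ harmonizes with /i/ ([-round]) → [e]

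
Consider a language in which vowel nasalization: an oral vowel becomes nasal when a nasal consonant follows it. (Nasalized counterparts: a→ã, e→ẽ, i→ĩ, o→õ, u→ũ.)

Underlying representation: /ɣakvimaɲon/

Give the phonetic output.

/i/ before nasal /m/ → [ĩ]
/a/ before nasal /ɲ/ → [ã]
/o/ before nasal /n/ → [õ]

[ɣakvĩmãɲõn]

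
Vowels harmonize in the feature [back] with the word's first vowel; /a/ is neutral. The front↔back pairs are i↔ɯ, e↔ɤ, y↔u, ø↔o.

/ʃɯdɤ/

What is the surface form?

[ʃɯdɤ]

no segment meets the rule's conditions; no change.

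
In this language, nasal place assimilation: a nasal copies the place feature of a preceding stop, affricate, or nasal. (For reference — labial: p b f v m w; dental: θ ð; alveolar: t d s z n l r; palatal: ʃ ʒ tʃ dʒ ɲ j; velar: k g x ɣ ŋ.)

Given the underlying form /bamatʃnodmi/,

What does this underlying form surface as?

/n/ after /tʃ/ (palatal) → [ɲ]
/m/ after /d/ (alveolar) → [n]

[bamatʃɲodni]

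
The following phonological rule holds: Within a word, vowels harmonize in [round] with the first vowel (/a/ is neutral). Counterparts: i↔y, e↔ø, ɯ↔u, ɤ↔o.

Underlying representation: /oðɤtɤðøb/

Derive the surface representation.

[oðotoðøb]

/ɤ/ harmonizes with /o/ ([+round]) → [o]
/ɤ/ harmonizes with /o/ ([+round]) → [o]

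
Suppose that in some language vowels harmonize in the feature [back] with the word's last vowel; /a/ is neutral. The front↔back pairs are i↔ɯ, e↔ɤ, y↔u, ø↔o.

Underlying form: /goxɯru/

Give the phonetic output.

no segment meets the rule's conditions; no change.

[goxɯru]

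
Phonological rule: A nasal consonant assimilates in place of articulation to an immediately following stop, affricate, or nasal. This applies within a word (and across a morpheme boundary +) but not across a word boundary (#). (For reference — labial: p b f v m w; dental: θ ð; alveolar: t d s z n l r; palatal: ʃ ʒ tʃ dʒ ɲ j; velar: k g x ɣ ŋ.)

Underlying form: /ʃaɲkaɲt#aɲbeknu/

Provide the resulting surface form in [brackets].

[ʃaŋkant#ambeknu]

/ɲ/ before /k/ (velar) → [ŋ]
/ɲ/ before /t/ (alveolar) → [n]
/ɲ/ before /b/ (labial) → [m]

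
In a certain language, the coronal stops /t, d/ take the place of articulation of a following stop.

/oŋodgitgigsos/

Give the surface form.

/d/ before /g/ (velar) → [g]
/t/ before /g/ (velar) → [k]

[oŋoggikgigsos]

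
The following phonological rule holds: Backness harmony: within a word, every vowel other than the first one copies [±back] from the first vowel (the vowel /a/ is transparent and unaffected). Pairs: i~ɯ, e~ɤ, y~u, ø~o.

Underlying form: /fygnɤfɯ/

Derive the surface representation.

/ɤ/ harmonizes with /y/ ([-back]) → [e]
/ɯ/ harmonizes with /y/ ([-back]) → [i]

[fygnefi]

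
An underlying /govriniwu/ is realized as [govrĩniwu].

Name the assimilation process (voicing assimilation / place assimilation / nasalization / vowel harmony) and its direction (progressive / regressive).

nasalization, regressive

/i/→[ĩ].
Each target copies a feature from the following segment, so the direction is regressive.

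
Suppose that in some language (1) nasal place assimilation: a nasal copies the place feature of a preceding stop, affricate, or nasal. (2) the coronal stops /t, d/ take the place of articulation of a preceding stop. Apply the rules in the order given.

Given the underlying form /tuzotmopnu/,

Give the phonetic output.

Rule 1: /m/ after /t/ (alveolar) → [n]
Rule 1: /n/ after /p/ (labial) → [m]
After rule 1: tuzotnopmu
Rule 2: no segment meets the rule's conditions; no change.

[tuzotnopmu]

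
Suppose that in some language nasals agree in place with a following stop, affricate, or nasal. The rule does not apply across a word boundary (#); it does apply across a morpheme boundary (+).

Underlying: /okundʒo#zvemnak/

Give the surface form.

[okuɲdʒo#zvennak]

/n/ before /dʒ/ (palatal) → [ɲ]
/m/ before /n/ (alveolar) → [n]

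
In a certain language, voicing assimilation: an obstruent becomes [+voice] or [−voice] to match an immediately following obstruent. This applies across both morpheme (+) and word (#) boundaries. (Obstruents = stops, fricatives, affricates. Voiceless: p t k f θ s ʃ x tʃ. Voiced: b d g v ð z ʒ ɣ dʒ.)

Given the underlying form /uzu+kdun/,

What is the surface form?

/k/ before /d/ (voiced) → [g]

[uzu+gdun]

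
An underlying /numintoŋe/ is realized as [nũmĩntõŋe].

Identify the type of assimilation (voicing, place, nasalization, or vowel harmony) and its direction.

nasalization, regressive

/u/→[ũ] /i/→[ĩ] /o/→[õ].
Each target copies a feature from the following segment, so the direction is regressive.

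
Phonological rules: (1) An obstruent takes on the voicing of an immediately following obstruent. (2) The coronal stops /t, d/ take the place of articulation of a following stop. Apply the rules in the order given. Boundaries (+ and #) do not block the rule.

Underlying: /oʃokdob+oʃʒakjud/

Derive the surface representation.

Rule 1: /k/ before /d/ (voiced) → [g]
Rule 1: /ʃ/ before /ʒ/ (voiced) → [ʒ]
After rule 1: oʃogdob+oʒʒakjud
Rule 2: no segment meets the rule's conditions; no change.

[oʃogdob+oʒʒakjud]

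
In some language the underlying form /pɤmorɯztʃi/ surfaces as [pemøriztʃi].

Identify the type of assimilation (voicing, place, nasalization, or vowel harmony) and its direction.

/ɤ/→[e] /o/→[ø] /ɯ/→[i].
Vowels agree with the last vowel, so the harmony is regressive.

vowel harmony, regressive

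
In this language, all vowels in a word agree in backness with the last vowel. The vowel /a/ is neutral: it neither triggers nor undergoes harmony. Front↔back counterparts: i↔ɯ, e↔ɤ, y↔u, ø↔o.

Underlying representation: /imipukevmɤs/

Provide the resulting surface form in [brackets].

/i/ harmonizes with /ɤ/ ([+back]) → [ɯ]
/i/ harmonizes with /ɤ/ ([+back]) → [ɯ]
/e/ harmonizes with /ɤ/ ([+back]) → [ɤ]

[ɯmɯpukɤvmɤs]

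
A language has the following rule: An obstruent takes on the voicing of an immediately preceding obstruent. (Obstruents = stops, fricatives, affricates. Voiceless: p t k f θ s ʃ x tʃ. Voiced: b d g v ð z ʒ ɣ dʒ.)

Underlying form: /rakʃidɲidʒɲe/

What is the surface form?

[rakʃidɲidʒɲe]

no segment meets the rule's conditions; no change.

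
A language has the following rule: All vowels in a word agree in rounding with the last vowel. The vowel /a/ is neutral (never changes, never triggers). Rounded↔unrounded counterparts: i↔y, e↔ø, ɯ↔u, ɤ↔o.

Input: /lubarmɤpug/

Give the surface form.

[lubarmopug]

/ɤ/ harmonizes with /u/ ([+round]) → [o]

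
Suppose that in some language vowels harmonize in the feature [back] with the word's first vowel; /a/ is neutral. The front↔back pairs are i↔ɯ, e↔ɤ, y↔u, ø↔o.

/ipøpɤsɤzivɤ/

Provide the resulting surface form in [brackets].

/ɤ/ harmonizes with /i/ ([-back]) → [e]
/ɤ/ harmonizes with /i/ ([-back]) → [e]
/ɤ/ harmonizes with /i/ ([-back]) → [e]

[ipøpesezive]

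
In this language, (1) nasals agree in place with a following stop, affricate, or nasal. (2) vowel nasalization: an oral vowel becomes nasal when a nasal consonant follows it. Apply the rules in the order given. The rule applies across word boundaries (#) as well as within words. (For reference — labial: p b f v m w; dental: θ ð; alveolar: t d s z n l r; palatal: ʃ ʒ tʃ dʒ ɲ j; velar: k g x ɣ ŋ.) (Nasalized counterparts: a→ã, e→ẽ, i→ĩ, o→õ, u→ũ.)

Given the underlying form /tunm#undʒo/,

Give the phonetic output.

[tũmm#ũɲdʒo]

Rule 1: /n/ before /m/ (labial) → [m]
Rule 1: /n/ before /dʒ/ (palatal) → [ɲ]
After rule 1: tumm#uɲdʒo
Rule 2: /u/ before nasal /m/ → [ũ]
Rule 2: /u/ before nasal /ɲ/ → [ũ]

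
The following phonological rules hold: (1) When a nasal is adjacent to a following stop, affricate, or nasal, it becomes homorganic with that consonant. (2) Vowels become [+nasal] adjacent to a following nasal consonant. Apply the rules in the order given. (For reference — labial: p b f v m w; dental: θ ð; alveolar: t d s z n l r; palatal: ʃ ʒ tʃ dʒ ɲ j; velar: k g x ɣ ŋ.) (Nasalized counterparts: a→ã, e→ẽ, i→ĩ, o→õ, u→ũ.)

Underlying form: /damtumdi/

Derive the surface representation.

Rule 1: /m/ before /t/ (alveolar) → [n]
Rule 1: /m/ before /d/ (alveolar) → [n]
After rule 1: dantundi
Rule 2: /a/ before nasal /n/ → [ã]
Rule 2: /u/ before nasal /n/ → [ũ]

[dãntũndi]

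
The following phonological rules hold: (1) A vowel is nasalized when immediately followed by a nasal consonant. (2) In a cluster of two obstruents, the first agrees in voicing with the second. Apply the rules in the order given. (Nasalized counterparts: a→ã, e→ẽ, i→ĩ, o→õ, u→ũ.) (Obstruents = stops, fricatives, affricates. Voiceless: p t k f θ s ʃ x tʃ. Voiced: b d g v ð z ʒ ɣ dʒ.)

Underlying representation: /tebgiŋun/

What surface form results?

Rule 1: /i/ before nasal /ŋ/ → [ĩ]
Rule 1: /u/ before nasal /n/ → [ũ]
After rule 1: tebgĩŋũn
Rule 2: no segment meets the rule's conditions; no change.

[tebgĩŋũn]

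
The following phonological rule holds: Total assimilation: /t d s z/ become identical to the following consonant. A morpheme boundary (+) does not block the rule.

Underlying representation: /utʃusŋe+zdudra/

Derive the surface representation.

/s/ before /ŋ/ → [ŋ] (total assimilation)
/z/ before /d/ → [d] (total assimilation)
/d/ before /r/ → [r] (total assimilation)

[utʃuŋŋe+ddurra]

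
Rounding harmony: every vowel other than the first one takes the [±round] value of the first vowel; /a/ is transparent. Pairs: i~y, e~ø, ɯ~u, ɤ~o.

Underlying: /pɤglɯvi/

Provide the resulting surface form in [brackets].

[pɤglɯvi]

no segment meets the rule's conditions; no change.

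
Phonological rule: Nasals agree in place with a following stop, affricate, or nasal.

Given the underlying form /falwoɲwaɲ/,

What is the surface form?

no segment meets the rule's conditions; no change.

[falwoɲwaɲ]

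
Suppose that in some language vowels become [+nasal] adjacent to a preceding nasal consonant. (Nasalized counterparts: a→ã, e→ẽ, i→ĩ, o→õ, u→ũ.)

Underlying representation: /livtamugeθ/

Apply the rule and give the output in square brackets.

/u/ after nasal /m/ → [ũ]

[livtamũgeθ]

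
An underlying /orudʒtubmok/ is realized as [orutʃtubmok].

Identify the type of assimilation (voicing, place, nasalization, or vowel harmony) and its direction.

/dʒ/→[tʃ].
Each target copies a feature from the following segment, so the direction is regressive.

voicing assimilation, regressive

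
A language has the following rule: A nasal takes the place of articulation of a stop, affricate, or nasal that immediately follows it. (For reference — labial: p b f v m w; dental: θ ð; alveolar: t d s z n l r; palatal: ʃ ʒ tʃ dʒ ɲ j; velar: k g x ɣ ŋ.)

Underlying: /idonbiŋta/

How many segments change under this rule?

2

/n/ before /b/ (labial) → [m]
/ŋ/ before /t/ (alveolar) → [n]
2 segments change.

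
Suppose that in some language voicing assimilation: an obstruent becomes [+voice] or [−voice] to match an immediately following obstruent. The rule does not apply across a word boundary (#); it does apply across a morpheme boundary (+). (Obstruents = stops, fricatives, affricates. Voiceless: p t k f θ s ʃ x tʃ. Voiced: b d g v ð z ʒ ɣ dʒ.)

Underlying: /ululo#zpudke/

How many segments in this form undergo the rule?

2

/z/ before /p/ (voiceless) → [s]
/d/ before /k/ (voiceless) → [t]
2 segments change.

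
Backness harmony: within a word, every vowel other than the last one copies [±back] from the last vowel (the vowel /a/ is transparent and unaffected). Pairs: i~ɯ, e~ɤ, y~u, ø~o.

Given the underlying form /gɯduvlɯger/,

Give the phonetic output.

[gidyvliger]

/ɯ/ harmonizes with /e/ ([-back]) → [i]
/u/ harmonizes with /e/ ([-back]) → [y]
/ɯ/ harmonizes with /e/ ([-back]) → [i]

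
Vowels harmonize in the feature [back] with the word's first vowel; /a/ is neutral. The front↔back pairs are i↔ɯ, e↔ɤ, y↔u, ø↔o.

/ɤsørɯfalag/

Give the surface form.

/ø/ harmonizes with /ɤ/ ([+back]) → [o]

[ɤsorɯfalag]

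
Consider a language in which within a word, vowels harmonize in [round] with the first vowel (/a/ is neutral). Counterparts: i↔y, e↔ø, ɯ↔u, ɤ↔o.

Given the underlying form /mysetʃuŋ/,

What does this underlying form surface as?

/e/ harmonizes with /y/ ([+round]) → [ø]

[mysøtʃuŋ]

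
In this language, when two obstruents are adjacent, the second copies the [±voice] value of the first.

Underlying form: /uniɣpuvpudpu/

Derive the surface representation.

[uniɣbuvbudbu]

/p/ after /ɣ/ (voiced) → [b]
/p/ after /v/ (voiced) → [b]
/p/ after /d/ (voiced) → [b]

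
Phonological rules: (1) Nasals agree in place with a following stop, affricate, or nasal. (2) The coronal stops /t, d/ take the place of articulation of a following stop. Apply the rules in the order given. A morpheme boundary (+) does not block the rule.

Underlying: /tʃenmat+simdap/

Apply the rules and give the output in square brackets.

Rule 1: /n/ before /m/ (labial) → [m]
Rule 1: /m/ before /d/ (alveolar) → [n]
After rule 1: tʃemmat+sindap
Rule 2: no segment meets the rule's conditions; no change.

[tʃemmat+sindap]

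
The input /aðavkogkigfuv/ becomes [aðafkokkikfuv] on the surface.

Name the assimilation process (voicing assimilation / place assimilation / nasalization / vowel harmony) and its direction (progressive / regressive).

/v/→[f] /g/→[k] /g/→[k].
Each target copies a feature from the following segment, so the direction is regressive.

voicing assimilation, regressive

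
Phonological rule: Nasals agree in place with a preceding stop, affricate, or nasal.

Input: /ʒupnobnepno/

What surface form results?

[ʒupmobmepmo]

/n/ after /p/ (labial) → [m]
/n/ after /b/ (labial) → [m]
/n/ after /p/ (labial) → [m]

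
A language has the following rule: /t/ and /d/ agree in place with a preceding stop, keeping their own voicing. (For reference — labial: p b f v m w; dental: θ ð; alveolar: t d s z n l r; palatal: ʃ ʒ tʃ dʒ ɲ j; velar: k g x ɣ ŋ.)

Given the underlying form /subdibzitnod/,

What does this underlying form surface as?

/d/ after /b/ (labial) → [b]

[subbibzitnod]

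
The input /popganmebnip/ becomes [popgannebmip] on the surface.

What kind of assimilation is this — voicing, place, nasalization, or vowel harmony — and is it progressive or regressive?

place assimilation, progressive

/m/→[n] /n/→[m].
Each target copies a feature from the preceding segment, so the direction is progressive.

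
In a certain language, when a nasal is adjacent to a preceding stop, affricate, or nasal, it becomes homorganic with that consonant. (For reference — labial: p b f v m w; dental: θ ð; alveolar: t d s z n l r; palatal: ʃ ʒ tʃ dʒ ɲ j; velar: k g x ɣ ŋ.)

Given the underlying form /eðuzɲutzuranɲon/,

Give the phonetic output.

/ɲ/ after /n/ (alveolar) → [n]

[eðuzɲutzurannon]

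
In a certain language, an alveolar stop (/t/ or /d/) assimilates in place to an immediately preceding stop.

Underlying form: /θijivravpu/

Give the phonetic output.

[θijivravpu]

no segment meets the rule's conditions; no change.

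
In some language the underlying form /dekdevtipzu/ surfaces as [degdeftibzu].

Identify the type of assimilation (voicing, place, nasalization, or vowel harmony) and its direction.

/k/→[g] /v/→[f] /p/→[b].
Each target copies a feature from the following segment, so the direction is regressive.

voicing assimilation, regressive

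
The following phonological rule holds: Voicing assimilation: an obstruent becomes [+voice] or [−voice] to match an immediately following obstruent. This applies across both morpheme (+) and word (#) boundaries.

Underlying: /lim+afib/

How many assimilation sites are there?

No segment meets the rule's conditions.

0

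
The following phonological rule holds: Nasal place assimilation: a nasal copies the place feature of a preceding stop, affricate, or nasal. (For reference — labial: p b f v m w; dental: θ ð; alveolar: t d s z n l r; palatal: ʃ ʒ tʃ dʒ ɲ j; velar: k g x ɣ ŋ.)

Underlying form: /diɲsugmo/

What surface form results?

[diɲsugŋo]

/m/ after /g/ (velar) → [ŋ]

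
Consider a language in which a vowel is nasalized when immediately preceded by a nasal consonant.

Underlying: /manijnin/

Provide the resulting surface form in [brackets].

/a/ after nasal /m/ → [ã]
/i/ after nasal /n/ → [ĩ]
/i/ after nasal /n/ → [ĩ]

[mãnĩjnĩn]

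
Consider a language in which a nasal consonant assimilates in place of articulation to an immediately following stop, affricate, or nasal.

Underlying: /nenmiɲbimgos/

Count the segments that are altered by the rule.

3

/n/ before /m/ (labial) → [m]
/ɲ/ before /b/ (labial) → [m]
/m/ before /g/ (velar) → [ŋ]
3 segments change.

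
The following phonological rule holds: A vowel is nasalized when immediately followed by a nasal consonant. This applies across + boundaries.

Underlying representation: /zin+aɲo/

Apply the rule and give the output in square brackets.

[zĩn+ãɲo]

/i/ before nasal /n/ → [ĩ]
/a/ before nasal /ɲ/ → [ã]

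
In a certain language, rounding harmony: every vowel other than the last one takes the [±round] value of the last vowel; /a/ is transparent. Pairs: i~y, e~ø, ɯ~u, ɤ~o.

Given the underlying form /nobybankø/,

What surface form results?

[nobybankø]

no segment meets the rule's conditions; no change.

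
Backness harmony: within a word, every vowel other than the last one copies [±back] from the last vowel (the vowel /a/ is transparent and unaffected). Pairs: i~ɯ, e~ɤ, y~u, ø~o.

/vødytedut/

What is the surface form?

[vodutɤdut]

/ø/ harmonizes with /u/ ([+back]) → [o]
/y/ harmonizes with /u/ ([+back]) → [u]
/e/ harmonizes with /u/ ([+back]) → [ɤ]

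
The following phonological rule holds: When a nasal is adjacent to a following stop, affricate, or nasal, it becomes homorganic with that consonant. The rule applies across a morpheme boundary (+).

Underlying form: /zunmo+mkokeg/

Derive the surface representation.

[zummo+ŋkokeg]

/n/ before /m/ (labial) → [m]
/m/ before /k/ (velar) → [ŋ]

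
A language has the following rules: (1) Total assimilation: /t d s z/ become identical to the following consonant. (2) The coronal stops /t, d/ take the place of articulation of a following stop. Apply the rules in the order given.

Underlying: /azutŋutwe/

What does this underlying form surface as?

Rule 1: /t/ before /ŋ/ → [ŋ] (total assimilation)
Rule 1: /t/ before /w/ → [w] (total assimilation)
After rule 1: azuŋŋuwwe
Rule 2: no segment meets the rule's conditions; no change.

[azuŋŋuwwe]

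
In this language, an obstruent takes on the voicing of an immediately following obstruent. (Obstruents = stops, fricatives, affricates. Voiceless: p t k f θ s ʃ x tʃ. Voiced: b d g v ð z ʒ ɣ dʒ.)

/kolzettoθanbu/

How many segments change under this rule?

No segment meets the rule's conditions.

0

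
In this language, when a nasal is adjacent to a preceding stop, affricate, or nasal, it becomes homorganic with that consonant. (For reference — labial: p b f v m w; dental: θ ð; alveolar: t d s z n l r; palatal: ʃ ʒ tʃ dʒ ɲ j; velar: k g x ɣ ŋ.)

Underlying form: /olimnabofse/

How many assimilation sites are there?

/n/ after /m/ (labial) → [m]
1 segment changes.

1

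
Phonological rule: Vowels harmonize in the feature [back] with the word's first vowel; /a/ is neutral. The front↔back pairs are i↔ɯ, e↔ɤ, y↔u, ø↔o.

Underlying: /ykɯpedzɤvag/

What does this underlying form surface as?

[ykipedzevag]

/ɯ/ harmonizes with /y/ ([-back]) → [i]
/ɤ/ harmonizes with /y/ ([-back]) → [e]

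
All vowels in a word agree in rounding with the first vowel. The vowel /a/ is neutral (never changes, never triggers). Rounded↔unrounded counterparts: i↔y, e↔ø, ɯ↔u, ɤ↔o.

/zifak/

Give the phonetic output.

[zifak]

no segment meets the rule's conditions; no change.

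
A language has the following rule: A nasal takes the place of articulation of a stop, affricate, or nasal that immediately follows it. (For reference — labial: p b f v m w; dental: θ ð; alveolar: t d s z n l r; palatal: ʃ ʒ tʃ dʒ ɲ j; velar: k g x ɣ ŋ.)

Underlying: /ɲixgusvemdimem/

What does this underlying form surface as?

[ɲixgusvendimem]

/m/ before /d/ (alveolar) → [n]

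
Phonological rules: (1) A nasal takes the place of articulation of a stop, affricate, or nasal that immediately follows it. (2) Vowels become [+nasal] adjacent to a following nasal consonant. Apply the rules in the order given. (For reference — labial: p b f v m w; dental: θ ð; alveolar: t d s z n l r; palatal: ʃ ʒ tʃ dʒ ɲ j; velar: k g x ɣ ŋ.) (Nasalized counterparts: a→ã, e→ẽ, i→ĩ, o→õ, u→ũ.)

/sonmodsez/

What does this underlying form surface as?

Rule 1: /n/ before /m/ (labial) → [m]
After rule 1: sommodsez
Rule 2: /o/ before nasal /m/ → [õ]

[sõmmodsez]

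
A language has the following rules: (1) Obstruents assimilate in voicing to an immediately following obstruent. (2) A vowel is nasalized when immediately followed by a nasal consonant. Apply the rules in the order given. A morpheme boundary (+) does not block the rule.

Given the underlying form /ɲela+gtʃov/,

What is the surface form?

Rule 1: /g/ before /tʃ/ (voiceless) → [k]
After rule 1: ɲela+ktʃov
Rule 2: no segment meets the rule's conditions; no change.

[ɲela+ktʃov]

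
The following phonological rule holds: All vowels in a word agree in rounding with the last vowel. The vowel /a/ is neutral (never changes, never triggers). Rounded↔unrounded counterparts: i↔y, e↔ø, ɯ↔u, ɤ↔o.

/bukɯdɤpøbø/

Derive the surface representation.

[bukudopøbø]

/ɯ/ harmonizes with /ø/ ([+round]) → [u]
/ɤ/ harmonizes with /ø/ ([+round]) → [o]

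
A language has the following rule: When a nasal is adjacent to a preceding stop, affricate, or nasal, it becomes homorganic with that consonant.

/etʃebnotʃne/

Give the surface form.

/n/ after /b/ (labial) → [m]
/n/ after /tʃ/ (palatal) → [ɲ]

[etʃebmotʃɲe]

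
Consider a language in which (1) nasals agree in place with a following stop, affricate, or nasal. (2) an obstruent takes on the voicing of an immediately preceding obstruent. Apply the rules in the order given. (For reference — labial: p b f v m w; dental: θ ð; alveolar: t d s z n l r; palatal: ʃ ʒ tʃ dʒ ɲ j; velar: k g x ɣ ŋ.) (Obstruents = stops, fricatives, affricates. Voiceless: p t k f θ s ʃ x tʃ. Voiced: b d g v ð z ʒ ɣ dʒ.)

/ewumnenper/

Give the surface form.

Rule 1: /m/ before /n/ (alveolar) → [n]
Rule 1: /n/ before /p/ (labial) → [m]
After rule 1: ewunnemper
Rule 2: no segment meets the rule's conditions; no change.

[ewunnemper]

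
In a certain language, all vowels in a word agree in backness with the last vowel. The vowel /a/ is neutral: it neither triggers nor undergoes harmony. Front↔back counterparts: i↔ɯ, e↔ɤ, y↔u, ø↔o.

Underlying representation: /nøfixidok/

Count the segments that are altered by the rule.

3

/ø/ harmonizes with /o/ ([+back]) → [o]
/i/ harmonizes with /o/ ([+back]) → [ɯ]
/i/ harmonizes with /o/ ([+back]) → [ɯ]
3 segments change.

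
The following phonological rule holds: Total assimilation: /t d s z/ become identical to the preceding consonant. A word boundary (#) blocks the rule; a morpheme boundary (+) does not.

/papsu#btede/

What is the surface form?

/s/ after /p/ → [p] (total assimilation)
/t/ after /b/ → [b] (total assimilation)

[pappu#bbede]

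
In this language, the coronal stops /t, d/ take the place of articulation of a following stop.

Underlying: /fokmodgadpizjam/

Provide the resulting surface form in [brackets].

/d/ before /g/ (velar) → [g]
/d/ before /p/ (labial) → [b]

[fokmoggabpizjam]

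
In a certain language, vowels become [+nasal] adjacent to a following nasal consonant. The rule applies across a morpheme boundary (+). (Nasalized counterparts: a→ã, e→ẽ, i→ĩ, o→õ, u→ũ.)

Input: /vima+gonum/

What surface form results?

/i/ before nasal /m/ → [ĩ]
/o/ before nasal /n/ → [õ]
/u/ before nasal /m/ → [ũ]

[vĩma+gõnũm]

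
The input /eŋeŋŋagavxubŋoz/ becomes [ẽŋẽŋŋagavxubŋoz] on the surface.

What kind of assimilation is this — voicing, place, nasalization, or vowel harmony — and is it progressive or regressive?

nasalization, regressive

/e/→[ẽ] /e/→[ẽ].
Each target copies a feature from the following segment, so the direction is regressive.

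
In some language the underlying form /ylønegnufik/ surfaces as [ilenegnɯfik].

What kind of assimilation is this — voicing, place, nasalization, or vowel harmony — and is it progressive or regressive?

/y/→[i] /ø/→[e] /u/→[ɯ].
Vowels agree with the last vowel, so the harmony is regressive.

vowel harmony, regressive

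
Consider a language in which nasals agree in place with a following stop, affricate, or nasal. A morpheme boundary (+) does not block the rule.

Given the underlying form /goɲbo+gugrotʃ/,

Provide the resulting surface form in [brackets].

/ɲ/ before /b/ (labial) → [m]

[gombo+gugrotʃ]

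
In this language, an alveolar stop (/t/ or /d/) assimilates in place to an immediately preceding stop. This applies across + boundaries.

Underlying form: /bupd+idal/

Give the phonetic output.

/d/ after /p/ (labial) → [b]

[bupb+idal]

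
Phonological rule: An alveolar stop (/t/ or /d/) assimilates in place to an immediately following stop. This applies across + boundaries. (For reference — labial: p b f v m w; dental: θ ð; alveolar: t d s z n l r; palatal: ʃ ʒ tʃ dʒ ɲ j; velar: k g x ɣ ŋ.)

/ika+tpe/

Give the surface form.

/t/ before /p/ (labial) → [p]

[ika+ppe]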